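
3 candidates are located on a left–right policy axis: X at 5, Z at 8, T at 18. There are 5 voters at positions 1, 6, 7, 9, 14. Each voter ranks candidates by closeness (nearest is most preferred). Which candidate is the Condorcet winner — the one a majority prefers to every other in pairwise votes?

With single-peaked preferences on a line, the Condorcet winner is the candidate closest to the median voter.
The median voter (position 7) is closest to Z at 8.
Check: Z vs T — voters closer to Z: 4 of 5.

Z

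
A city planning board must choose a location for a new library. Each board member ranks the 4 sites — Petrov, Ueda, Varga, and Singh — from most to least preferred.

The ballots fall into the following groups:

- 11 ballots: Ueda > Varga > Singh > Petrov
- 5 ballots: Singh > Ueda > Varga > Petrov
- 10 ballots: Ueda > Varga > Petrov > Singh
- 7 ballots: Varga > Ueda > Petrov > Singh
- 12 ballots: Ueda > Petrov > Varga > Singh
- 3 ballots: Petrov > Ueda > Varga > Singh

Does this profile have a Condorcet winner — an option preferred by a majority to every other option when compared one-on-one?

Head-to-head results (48 voters total):
Petrov vs Ueda: Ueda wins 45–3.
Petrov vs Varga: Varga wins 33–15.
Petrov vs Singh: Petrov wins 32–16.
Ueda vs Varga: Ueda wins 41–7.
Ueda vs Singh: Ueda wins 43–5.
Varga vs Singh: Varga wins 43–5.
Ueda beats each rival — Petrov (45–3), Varga (41–7), Singh (43–5) — so Ueda is the Condorcet winner.

Yes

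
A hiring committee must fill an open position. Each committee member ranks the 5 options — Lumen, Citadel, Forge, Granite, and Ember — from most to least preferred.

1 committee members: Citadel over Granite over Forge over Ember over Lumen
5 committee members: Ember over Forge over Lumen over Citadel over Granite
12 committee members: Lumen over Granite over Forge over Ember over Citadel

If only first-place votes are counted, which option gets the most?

Lumen

First-place vote totals:
  Lumen: 12
  Citadel: 1
  Forge: 0
  Granite: 0
  Ember: 5
Lumen has the most first-place votes.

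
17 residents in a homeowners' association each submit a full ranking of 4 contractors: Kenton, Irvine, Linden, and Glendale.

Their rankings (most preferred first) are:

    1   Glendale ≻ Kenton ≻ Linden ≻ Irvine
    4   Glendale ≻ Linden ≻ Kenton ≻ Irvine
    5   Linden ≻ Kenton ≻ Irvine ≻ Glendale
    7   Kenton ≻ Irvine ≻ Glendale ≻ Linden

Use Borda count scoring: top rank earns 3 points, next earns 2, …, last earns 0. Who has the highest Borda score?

Kenton

Borda scores:
  Kenton: 2 + 4·1 + 5·2 + 7·3 = 37
  Irvine: 0 + 4·0 + 5·1 + 7·2 = 19
  Linden: 1 + 4·2 + 5·3 + 7·0 = 24
  Glendale: 3 + 4·3 + 5·0 + 7·1 = 22
Kenton has the highest total.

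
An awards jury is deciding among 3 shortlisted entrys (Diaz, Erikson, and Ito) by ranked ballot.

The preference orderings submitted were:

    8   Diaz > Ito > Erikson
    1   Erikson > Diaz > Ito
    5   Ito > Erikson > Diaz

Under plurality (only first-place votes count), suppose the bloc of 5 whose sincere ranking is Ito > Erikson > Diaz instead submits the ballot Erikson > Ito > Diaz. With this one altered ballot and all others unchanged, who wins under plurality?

Diaz

First-place totals with the altered ballot: Diaz 8, Erikson 6, Ito 0.
The winner is unchanged: still Diaz.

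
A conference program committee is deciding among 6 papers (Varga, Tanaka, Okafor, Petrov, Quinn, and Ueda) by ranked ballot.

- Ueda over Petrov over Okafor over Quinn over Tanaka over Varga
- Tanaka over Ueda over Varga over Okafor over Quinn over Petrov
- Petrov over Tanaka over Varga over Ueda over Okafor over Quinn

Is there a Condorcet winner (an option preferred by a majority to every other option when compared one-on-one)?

Head-to-head results (3 voters total):
Varga vs Tanaka: Tanaka wins 3–0.
Varga vs Okafor: Varga wins 2–1.
Varga vs Petrov: Petrov wins 2–1.
Varga vs Quinn: Varga wins 2–1.
Varga vs Ueda: Ueda wins 2–1.
Tanaka vs Okafor: Tanaka wins 2–1.
Tanaka vs Petrov: Petrov wins 2–1.
Tanaka vs Quinn: Tanaka wins 2–1.
Tanaka vs Ueda: Tanaka wins 2–1.
Okafor vs Petrov: Petrov wins 2–1.
Okafor vs Quinn: Okafor wins 3–0.
Okafor vs Ueda: Ueda wins 3–0.
Petrov vs Quinn: Petrov wins 2–1.
Petrov vs Ueda: Ueda wins 2–1.
Quinn vs Ueda: Ueda wins 3–0.
No candidate beats all others: Tanaka beats Ueda beats Petrov beats Tanaka, a majority cycle.

No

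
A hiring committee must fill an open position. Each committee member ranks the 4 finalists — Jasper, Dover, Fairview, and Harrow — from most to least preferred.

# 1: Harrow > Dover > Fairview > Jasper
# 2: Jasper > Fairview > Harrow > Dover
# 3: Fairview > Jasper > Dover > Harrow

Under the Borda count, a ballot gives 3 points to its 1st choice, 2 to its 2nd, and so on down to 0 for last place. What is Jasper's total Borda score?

5

Borda scores:
  Jasper: 0 + 3 + 2 = 5
  Dover: 2 + 0 + 1 = 3
  Fairview: 1 + 2 + 3 = 6
  Harrow: 3 + 1 + 0 = 4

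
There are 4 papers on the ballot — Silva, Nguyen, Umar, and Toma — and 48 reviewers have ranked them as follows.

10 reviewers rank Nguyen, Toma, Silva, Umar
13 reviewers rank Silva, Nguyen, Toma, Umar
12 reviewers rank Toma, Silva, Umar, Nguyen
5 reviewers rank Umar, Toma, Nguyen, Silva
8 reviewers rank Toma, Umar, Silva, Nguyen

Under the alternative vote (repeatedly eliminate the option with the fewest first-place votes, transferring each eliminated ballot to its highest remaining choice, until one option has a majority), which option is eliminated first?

Umar

Round 1: Toma 20, Silva 13, Nguyen 10, Umar 5. Umar has the fewest and is eliminated.
Round 2: Toma 25, Silva 13, Nguyen 10. Toma has a majority.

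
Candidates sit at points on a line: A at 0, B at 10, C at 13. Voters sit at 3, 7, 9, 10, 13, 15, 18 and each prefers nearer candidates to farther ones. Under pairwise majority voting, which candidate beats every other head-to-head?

With single-peaked preferences on a line, the Condorcet winner is the candidate closest to the median voter.
The median voter (position 10) is closest to B at 10.
Check: B vs C — voters closer to B: 4 of 7.

B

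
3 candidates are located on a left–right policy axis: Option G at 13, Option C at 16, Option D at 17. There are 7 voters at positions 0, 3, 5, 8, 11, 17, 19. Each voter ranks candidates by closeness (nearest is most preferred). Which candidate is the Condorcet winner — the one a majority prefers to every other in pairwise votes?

With single-peaked preferences on a line, the Condorcet winner is the candidate closest to the median voter.
The median voter (position 8) is closest to Option G at 13.
Check: Option G vs Option D — voters closer to Option G: 5 of 7.

Option G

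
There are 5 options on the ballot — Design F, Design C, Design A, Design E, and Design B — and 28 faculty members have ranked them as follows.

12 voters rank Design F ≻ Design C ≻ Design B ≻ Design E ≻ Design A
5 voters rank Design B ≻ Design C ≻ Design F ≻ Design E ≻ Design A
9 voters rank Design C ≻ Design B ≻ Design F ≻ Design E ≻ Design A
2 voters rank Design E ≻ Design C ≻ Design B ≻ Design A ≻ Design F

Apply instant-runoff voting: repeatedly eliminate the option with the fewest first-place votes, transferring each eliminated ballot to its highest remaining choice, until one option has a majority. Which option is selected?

Design C

Round 1: Design F 12, Design C 9, Design B 5, Design E 2, Design A 0. Design A has the fewest and is eliminated.
Round 2: Design F 12, Design C 9, Design B 5, Design E 2. Design E has the fewest and is eliminated.
Round 3: Design F 12, Design C 11, Design B 5. Design B has the fewest and is eliminated.
Round 4: Design C 16, Design F 12. Design C has a majority.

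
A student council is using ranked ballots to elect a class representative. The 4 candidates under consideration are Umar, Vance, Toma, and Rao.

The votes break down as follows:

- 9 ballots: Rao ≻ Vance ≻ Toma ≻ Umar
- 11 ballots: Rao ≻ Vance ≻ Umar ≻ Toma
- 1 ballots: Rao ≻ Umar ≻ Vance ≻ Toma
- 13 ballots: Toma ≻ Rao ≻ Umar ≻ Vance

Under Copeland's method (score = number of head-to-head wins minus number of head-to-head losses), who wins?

Rao

Pairwise results:
  Umar vs Vance: Vance wins 20–14.
  Umar vs Toma: Toma wins 22–12.
  Umar vs Rao: Rao wins 34–0.
  Vance vs Toma: Vance wins 21–13.
  Vance vs Rao: Rao wins 34–0.
  Toma vs Rao: Rao wins 21–13.
Copeland scores (wins − losses):
  Umar: 0 − 3 = -3
  Vance: 2 − 1 = 1
  Toma: 1 − 2 = -1
  Rao: 3 − 0 = 3
Rao has the best Copeland score.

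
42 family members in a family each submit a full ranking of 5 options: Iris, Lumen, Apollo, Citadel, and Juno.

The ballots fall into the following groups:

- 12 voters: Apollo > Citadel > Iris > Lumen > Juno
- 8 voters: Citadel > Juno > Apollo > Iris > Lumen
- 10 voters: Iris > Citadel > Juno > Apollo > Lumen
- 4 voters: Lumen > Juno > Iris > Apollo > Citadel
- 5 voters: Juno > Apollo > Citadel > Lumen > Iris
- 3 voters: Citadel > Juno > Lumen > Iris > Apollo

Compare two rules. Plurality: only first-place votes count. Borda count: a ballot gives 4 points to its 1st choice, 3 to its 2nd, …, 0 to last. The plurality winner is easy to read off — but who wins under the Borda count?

Plurality first-place counts: Iris 10, Lumen 4, Apollo 12, Citadel 11, Juno 5 → Apollo.
Borda totals: Iris 83, Lumen 39, Apollo 93, Citadel 120, Juno 85 → Citadel.

Citadel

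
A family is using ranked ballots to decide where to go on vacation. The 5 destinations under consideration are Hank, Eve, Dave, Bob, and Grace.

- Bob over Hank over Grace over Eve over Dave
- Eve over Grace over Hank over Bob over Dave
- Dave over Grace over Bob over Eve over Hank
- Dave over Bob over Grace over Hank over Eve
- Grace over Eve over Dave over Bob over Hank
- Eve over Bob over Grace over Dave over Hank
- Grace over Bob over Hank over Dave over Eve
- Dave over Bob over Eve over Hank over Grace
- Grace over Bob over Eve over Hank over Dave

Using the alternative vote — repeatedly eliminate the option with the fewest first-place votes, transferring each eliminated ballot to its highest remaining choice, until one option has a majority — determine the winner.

Round 1: Dave 3, Grace 3, Eve 2, Bob 1, Hank 0. Hank has the fewest and is eliminated.
Round 2: Dave 3, Grace 3, Eve 2, Bob 1. Bob has the fewest and is eliminated.
Round 3: Grace 4, Dave 3, Eve 2. Eve has the fewest and is eliminated.
Round 4: Grace 6, Dave 3. Grace has a majority.

Grace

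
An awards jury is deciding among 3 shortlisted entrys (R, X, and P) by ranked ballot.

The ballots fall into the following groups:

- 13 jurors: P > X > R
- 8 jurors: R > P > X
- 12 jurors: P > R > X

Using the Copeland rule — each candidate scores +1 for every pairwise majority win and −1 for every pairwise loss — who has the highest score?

P

Pairwise results:
  R vs X: R wins 20–13.
  R vs P: P wins 25–8.
  X vs P: P wins 33–0.
Copeland scores (wins − losses):
  R: 1 − 1 = 0
  X: 0 − 2 = -2
  P: 2 − 0 = 2
P has the best Copeland score.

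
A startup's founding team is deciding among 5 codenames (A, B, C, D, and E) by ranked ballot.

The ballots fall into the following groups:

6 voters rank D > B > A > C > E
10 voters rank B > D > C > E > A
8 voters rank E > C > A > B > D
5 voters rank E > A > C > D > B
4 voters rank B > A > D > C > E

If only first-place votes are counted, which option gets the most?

B

First-place vote totals:
  A: 0
  B: 14
  C: 0
  D: 6
  E: 13
B has the most first-place votes.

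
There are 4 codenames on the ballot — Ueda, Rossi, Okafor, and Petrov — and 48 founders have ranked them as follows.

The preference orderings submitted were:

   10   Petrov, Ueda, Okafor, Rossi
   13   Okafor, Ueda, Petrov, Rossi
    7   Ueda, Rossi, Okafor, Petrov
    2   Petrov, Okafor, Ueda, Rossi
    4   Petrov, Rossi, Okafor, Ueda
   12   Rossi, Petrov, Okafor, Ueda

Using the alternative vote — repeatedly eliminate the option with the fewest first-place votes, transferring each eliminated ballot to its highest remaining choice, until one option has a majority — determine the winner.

Round 1: Petrov 16, Okafor 13, Rossi 12, Ueda 7. Ueda has the fewest and is eliminated.
Round 2: Rossi 19, Petrov 16, Okafor 13. Okafor has the fewest and is eliminated.
Round 3: Petrov 29, Rossi 19. Petrov has a majority.

Petrov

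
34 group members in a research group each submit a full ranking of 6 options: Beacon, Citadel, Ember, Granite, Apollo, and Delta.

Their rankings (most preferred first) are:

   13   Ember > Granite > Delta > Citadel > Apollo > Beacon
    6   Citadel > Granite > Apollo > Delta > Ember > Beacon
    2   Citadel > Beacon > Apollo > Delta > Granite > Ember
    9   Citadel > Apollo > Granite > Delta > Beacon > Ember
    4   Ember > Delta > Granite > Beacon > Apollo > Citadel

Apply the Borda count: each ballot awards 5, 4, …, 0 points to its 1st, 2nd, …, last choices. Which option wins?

Borda scores:
  Beacon: 13·0 + 6·0 + 2·4 + 9·1 + 4·2 = 25
  Citadel: 13·2 + 6·5 + 2·5 + 9·5 + 4·0 = 111
  Ember: 13·5 + 6·1 + 2·0 + 9·0 + 4·5 = 91
  Granite: 13·4 + 6·4 + 2·1 + 9·3 + 4·3 = 117
  Apollo: 13·1 + 6·3 + 2·3 + 9·4 + 4·1 = 77
  Delta: 13·3 + 6·2 + 2·2 + 9·2 + 4·4 = 89
Granite has the highest total.

Granite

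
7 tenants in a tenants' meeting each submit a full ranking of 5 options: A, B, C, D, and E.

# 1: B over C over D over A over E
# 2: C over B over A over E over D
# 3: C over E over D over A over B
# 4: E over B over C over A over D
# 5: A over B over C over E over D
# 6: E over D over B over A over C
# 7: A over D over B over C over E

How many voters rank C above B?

2

Ballots ranking C above B: 2.
Ballots ranking B above C: 5.
So 2 of 7 voters prefer C to B.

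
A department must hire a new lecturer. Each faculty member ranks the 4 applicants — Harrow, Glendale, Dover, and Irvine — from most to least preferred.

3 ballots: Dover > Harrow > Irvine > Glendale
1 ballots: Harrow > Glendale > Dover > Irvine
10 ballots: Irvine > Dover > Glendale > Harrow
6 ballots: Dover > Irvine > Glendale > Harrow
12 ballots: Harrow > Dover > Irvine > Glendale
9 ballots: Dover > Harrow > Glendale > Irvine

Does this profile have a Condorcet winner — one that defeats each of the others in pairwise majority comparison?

Head-to-head results (41 voters total):
Harrow vs Glendale: Harrow wins 25–16.
Harrow vs Dover: Dover wins 28–13.
Harrow vs Irvine: Harrow wins 25–16.
Glendale vs Dover: Dover wins 40–1.
Glendale vs Irvine: Irvine wins 31–10.
Dover vs Irvine: Dover wins 31–10.
Dover beats each rival — Harrow (28–13), Glendale (40–1), Irvine (31–10) — so Dover is the Condorcet winner.

Yes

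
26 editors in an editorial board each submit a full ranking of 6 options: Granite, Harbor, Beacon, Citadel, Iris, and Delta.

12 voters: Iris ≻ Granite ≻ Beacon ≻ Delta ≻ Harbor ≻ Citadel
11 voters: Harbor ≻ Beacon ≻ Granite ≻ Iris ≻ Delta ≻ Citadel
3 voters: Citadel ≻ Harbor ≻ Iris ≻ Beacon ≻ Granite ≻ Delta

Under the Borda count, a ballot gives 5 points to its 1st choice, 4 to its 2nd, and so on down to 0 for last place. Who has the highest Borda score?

Borda scores:
  Granite: 12·4 + 11·3 + 3·1 = 84
  Harbor: 12·1 + 11·5 + 3·4 = 79
  Beacon: 12·3 + 11·4 + 3·2 = 86
  Citadel: 12·0 + 11·0 + 3·5 = 15
  Iris: 12·5 + 11·2 + 3·3 = 91
  Delta: 12·2 + 11·1 + 3·0 = 35
Iris has the highest total.

Iris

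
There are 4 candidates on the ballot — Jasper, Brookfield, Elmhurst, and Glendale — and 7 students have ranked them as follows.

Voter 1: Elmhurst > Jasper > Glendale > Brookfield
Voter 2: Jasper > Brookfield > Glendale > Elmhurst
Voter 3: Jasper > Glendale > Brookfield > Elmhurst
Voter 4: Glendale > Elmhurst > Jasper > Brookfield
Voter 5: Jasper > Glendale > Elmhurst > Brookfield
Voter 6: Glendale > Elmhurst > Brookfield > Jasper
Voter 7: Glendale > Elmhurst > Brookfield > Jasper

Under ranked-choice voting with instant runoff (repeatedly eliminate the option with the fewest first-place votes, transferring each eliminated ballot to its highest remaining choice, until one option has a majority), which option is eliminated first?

Round 1: Jasper 3, Glendale 3, Elmhurst 1, Brookfield 0. Brookfield has the fewest and is eliminated.
Round 2: Jasper 3, Glendale 3, Elmhurst 1. Elmhurst has the fewest and is eliminated.
Round 3: Jasper 4, Glendale 3. Jasper has a majority.

Brookfield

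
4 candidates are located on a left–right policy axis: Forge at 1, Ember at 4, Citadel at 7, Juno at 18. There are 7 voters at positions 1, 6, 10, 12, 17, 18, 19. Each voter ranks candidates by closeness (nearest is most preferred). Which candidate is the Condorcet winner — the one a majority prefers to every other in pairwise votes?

With single-peaked preferences on a line, the Condorcet winner is the candidate closest to the median voter.
The median voter (position 12) is closest to Citadel at 7.
Check: Citadel vs Juno — voters closer to Citadel: 4 of 7.

Citadel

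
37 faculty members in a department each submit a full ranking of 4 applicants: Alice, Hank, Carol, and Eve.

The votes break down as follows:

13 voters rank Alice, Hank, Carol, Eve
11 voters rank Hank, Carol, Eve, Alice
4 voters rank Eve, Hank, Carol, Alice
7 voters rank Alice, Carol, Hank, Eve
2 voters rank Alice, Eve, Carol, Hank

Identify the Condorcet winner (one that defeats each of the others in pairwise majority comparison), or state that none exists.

Alice

Head-to-head results (37 voters total):
Alice vs Hank: Alice wins 22–15.
Alice vs Carol: Alice wins 22–15.
Alice vs Eve: Alice wins 22–15.
Hank vs Carol: Hank wins 28–9.
Hank vs Eve: Hank wins 31–6.
Carol vs Eve: Carol wins 31–6.
Alice beats each rival — Hank (22–15), Carol (22–15), Eve (22–15) — so Alice is the Condorcet winner.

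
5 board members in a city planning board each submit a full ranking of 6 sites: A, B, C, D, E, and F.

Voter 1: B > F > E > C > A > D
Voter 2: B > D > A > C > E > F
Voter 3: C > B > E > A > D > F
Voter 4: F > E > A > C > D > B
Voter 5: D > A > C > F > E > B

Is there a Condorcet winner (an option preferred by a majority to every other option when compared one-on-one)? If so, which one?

Head-to-head results (5 voters total):
A vs B: B wins 3–2.
A vs C: A wins 3–2.
A vs D: A wins 3–2.
A vs E: E wins 3–2.
A vs F: A wins 3–2.
B vs C: C wins 3–2.
B vs D: B wins 3–2.
B vs E: B wins 3–2.
B vs F: B wins 3–2.
C vs D: C wins 3–2.
C vs E: C wins 3–2.
C vs F: C wins 3–2.
D vs E: E wins 3–2.
D vs F: D wins 3–2.
E vs F: F wins 3–2.
No candidate beats all others: A beats C beats B beats A, a majority cycle.

No Condorcet winner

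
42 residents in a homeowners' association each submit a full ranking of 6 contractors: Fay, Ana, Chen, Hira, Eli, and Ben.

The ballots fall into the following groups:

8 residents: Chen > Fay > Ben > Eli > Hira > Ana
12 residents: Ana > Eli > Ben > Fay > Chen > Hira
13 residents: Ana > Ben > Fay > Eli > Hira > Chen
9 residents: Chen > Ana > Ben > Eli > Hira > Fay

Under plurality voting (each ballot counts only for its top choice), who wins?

Ana

First-place vote totals:
  Fay: 0
  Ana: 25
  Chen: 17
  Hira: 0
  Eli: 0
  Ben: 0
Ana has the most first-place votes.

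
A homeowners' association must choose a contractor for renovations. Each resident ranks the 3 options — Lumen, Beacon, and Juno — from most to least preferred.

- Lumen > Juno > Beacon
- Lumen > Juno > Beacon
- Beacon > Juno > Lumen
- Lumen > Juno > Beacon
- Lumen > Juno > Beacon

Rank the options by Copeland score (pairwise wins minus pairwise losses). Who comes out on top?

Pairwise results:
  Lumen vs Beacon: Lumen wins 4–1.
  Lumen vs Juno: Lumen wins 4–1.
  Beacon vs Juno: Juno wins 4–1.
Copeland scores (wins − losses):
  Lumen: 2 − 0 = 2
  Beacon: 0 − 2 = -2
  Juno: 1 − 1 = 0
Lumen has the best Copeland score.

Lumen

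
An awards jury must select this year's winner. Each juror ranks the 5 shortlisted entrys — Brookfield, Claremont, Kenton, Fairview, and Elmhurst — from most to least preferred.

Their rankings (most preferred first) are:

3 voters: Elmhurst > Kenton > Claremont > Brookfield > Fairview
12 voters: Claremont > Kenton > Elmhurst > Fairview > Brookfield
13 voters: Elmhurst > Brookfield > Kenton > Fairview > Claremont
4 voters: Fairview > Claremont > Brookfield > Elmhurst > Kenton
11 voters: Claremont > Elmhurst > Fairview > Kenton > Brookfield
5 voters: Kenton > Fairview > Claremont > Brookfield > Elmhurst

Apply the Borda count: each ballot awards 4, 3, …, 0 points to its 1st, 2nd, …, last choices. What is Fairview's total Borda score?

78

Borda scores:
  Brookfield: 3·1 + 12·0 + 13·3 + 4·2 + 11·0 + 5·1 = 55
  Claremont: 3·2 + 12·4 + 13·0 + 4·3 + 11·4 + 5·2 = 120
  Kenton: 3·3 + 12·3 + 13·2 + 4·0 + 11·1 + 5·4 = 102
  Fairview: 3·0 + 12·1 + 13·1 + 4·4 + 11·2 + 5·3 = 78
  Elmhurst: 3·4 + 12·2 + 13·4 + 4·1 + 11·3 + 5·0 = 125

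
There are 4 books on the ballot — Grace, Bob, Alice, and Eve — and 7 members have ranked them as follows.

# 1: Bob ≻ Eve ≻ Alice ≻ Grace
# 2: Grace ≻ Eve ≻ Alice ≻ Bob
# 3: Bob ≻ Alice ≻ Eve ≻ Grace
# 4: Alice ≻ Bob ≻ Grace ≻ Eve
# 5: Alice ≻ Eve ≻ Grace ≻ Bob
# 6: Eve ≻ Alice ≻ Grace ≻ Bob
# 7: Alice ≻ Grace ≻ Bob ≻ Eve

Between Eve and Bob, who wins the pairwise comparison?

Bob

Ballots ranking Eve above Bob: 3.
Ballots ranking Bob above Eve: 4.
Bob wins the head-to-head, 4–3.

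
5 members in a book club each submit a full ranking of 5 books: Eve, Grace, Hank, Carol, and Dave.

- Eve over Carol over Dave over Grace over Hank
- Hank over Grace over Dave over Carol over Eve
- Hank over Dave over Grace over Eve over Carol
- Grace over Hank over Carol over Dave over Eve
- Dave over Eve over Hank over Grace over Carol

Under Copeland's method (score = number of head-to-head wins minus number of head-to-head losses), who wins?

Pairwise results:
  Eve vs Grace: Grace wins 3–2.
  Eve vs Hank: Hank wins 3–2.
  Eve vs Carol: Eve wins 3–2.
  Eve vs Dave: Dave wins 4–1.
  Grace vs Hank: Hank wins 3–2.
  Grace vs Carol: Grace wins 4–1.
  Grace vs Dave: Dave wins 3–2.
  Hank vs Carol: Hank wins 4–1.
  Hank vs Dave: Hank wins 3–2.
  Carol vs Dave: Dave wins 3–2.
Copeland scores (wins − losses):
  Eve: 1 − 3 = -2
  Grace: 2 − 2 = 0
  Hank: 4 − 0 = 4
  Carol: 0 − 4 = -4
  Dave: 3 − 1 = 2
Hank has the best Copeland score.

Hank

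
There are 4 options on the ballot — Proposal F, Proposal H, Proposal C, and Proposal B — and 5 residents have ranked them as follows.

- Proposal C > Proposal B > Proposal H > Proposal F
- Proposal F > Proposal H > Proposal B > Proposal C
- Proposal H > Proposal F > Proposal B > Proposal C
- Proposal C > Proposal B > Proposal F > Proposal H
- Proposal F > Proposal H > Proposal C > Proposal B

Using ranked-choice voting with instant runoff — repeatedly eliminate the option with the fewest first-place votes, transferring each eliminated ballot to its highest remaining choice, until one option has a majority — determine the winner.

Round 1: Proposal F 2, Proposal C 2, Proposal H 1, Proposal B 0. Proposal B has the fewest and is eliminated.
Round 2: Proposal F 2, Proposal C 2, Proposal H 1. Proposal H has the fewest and is eliminated.
Round 3: Proposal F 3, Proposal C 2. Proposal F has a majority.

Proposal F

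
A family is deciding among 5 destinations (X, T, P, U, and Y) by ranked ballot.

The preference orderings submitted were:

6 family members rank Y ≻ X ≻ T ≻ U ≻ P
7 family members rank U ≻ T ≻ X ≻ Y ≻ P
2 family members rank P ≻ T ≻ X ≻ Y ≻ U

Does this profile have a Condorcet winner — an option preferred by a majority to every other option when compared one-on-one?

Yes

Head-to-head results (15 voters total):
X vs T: T wins 9–6.
X vs P: X wins 13–2.
X vs U: X wins 8–7.
X vs Y: X wins 9–6.
T vs P: T wins 13–2.
T vs U: T wins 8–7.
T vs Y: T wins 9–6.
P vs U: U wins 13–2.
P vs Y: Y wins 13–2.
U vs Y: Y wins 8–7.
T beats each rival — X (9–6), P (13–2), U (8–7), Y (9–6) — so T is the Condorcet winner.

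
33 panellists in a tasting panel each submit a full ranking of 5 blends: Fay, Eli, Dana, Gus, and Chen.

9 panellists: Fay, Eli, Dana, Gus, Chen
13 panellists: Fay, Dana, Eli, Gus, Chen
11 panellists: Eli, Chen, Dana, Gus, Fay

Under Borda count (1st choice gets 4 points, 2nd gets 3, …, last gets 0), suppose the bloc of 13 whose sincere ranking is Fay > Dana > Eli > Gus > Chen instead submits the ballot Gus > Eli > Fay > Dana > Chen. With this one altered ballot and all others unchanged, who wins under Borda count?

Eli

Borda totals with the altered ballot: Fay 62, Eli 110, Dana 53, Gus 72, Chen 33.
The winner is unchanged: still Eli.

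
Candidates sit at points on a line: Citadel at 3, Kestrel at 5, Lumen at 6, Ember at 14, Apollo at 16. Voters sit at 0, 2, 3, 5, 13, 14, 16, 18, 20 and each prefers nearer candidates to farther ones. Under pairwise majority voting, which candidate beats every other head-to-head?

With single-peaked preferences on a line, the Condorcet winner is the candidate closest to the median voter.
The median voter (position 13) is closest to Ember at 14.
Check: Ember vs Lumen — voters closer to Ember: 5 of 9.

Ember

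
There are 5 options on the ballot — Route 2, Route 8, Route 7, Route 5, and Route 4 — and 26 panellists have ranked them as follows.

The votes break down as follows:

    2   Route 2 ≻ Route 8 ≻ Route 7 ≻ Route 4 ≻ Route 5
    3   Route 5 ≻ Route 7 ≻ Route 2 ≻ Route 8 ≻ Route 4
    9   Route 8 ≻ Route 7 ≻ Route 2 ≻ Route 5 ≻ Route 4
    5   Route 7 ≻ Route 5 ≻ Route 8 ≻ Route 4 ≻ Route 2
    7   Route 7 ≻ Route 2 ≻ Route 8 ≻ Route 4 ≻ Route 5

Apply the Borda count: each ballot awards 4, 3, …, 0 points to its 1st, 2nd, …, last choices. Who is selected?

Borda scores:
  Route 2: 2·4 + 3·2 + 9·2 + 5·0 + 7·3 = 53
  Route 8: 2·3 + 3·1 + 9·4 + 5·2 + 7·2 = 69
  Route 7: 2·2 + 3·3 + 9·3 + 5·4 + 7·4 = 88
  Route 5: 2·0 + 3·4 + 9·1 + 5·3 + 7·0 = 36
  Route 4: 2·1 + 3·0 + 9·0 + 5·1 + 7·1 = 14
Route 7 has the highest total.

Route 7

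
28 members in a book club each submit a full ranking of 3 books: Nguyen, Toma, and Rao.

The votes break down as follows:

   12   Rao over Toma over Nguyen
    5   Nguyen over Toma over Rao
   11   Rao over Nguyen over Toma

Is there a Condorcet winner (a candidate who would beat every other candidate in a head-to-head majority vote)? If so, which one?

Head-to-head results (28 voters total):
Nguyen vs Toma: Nguyen wins 16–12.
Nguyen vs Rao: Rao wins 23–5.
Toma vs Rao: Rao wins 23–5.
Rao beats each rival — Nguyen (23–5), Toma (23–5) — so Rao is the Condorcet winner.

Rao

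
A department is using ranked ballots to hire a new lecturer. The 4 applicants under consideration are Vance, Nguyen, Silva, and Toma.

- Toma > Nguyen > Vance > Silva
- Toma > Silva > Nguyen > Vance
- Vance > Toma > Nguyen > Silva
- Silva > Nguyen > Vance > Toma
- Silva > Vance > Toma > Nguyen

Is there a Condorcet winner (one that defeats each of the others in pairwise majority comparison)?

No

Head-to-head results (5 voters total):
Vance vs Nguyen: Nguyen wins 3–2.
Vance vs Silva: Silva wins 3–2.
Vance vs Toma: Vance wins 3–2.
Nguyen vs Silva: Silva wins 3–2.
Nguyen vs Toma: Toma wins 4–1.
Silva vs Toma: Toma wins 3–2.
No candidate beats all others: Vance beats Toma beats Nguyen beats Vance, a majority cycle.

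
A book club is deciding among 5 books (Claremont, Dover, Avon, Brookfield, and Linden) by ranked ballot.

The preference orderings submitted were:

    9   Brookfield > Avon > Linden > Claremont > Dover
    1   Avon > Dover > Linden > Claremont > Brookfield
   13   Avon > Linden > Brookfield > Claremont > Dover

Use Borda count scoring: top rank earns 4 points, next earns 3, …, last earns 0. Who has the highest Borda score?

Avon

Borda scores:
  Claremont: 9·1 + 1 + 13·1 = 23
  Dover: 9·0 + 3 + 13·0 = 3
  Avon: 9·3 + 4 + 13·4 = 83
  Brookfield: 9·4 + 0 + 13·2 = 62
  Linden: 9·2 + 2 + 13·3 = 59
Avon has the highest total.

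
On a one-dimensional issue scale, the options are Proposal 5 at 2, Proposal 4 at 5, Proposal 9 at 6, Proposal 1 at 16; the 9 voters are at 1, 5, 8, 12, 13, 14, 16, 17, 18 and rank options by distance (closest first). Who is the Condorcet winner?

Proposal 1

With single-peaked preferences on a line, the Condorcet winner is the candidate closest to the median voter.
The median voter (position 13) is closest to Proposal 1 at 16.
Check: Proposal 1 vs Proposal 4 — voters closer to Proposal 1: 6 of 9.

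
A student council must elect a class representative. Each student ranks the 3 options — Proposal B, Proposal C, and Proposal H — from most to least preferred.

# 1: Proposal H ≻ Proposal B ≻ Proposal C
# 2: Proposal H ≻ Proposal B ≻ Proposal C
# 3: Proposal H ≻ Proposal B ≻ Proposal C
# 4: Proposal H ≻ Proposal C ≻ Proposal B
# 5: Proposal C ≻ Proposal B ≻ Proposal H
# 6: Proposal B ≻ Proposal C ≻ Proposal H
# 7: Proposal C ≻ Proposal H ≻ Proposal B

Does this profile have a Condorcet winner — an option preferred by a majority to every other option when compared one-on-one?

Head-to-head results (7 voters total):
Proposal B vs Proposal C: Proposal B wins 4–3.
Proposal B vs Proposal H: Proposal H wins 5–2.
Proposal C vs Proposal H: Proposal H wins 4–3.
Proposal H beats each rival — Proposal B (5–2), Proposal C (4–3) — so Proposal H is the Condorcet winner.

Yes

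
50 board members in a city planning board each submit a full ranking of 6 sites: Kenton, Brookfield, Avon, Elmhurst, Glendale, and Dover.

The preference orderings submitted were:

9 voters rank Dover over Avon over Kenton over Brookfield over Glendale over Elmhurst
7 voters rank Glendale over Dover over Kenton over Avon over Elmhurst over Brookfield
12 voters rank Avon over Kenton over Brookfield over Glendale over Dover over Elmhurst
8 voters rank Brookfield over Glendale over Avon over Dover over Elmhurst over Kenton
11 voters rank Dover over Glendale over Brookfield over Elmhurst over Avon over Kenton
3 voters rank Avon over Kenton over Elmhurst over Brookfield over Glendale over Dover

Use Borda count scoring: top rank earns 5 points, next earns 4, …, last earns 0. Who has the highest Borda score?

Avon

Borda scores:
  Kenton: 9·3 + 7·3 + 12·4 + 8·0 + 11·0 + 3·4 = 108
  Brookfield: 9·2 + 7·0 + 12·3 + 8·5 + 11·3 + 3·2 = 133
  Avon: 9·4 + 7·2 + 12·5 + 8·3 + 11·1 + 3·5 = 160
  Elmhurst: 9·0 + 7·1 + 12·0 + 8·1 + 11·2 + 3·3 = 46
  Glendale: 9·1 + 7·5 + 12·2 + 8·4 + 11·4 + 3·1 = 147
  Dover: 9·5 + 7·4 + 12·1 + 8·2 + 11·5 + 3·0 = 156
Avon has the highest total.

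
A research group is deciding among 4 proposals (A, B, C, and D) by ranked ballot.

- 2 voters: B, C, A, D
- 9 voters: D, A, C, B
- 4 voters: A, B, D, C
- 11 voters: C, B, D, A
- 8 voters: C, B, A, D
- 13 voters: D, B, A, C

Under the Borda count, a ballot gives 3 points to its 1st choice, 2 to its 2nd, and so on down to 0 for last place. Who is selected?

D

Borda scores:
  A: 2·1 + 9·2 + 4·3 + 11·0 + 8·1 + 13·1 = 53
  B: 2·3 + 9·0 + 4·2 + 11·2 + 8·2 + 13·2 = 78
  C: 2·2 + 9·1 + 4·0 + 11·3 + 8·3 + 13·0 = 70
  D: 2·0 + 9·3 + 4·1 + 11·1 + 8·0 + 13·3 = 81
D has the highest total.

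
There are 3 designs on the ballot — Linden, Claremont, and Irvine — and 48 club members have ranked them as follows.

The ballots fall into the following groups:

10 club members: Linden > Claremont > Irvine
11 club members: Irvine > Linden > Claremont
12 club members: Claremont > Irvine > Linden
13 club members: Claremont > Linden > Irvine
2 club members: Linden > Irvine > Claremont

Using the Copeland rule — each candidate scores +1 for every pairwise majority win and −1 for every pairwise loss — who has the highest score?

Claremont

Pairwise results:
  Linden vs Claremont: Claremont wins 25–23.
  Linden vs Irvine: Linden wins 25–23.
  Claremont vs Irvine: Claremont wins 35–13.
Copeland scores (wins − losses):
  Linden: 1 − 1 = 0
  Claremont: 2 − 0 = 2
  Irvine: 0 − 2 = -2
Claremont has the best Copeland score.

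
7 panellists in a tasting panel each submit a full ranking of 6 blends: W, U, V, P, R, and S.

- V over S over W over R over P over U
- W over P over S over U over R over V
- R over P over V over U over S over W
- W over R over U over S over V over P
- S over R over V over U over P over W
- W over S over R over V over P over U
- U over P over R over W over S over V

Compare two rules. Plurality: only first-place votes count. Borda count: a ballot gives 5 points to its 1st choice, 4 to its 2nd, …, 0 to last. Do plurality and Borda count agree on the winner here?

Plurality first-place counts: W 3, U 1, V 1, P 0, R 1, S 1 → W.
Borda totals: W 20, U 14, V 14, P 15, R 22, S 20 → R.
The two rules disagree: plurality picks W, Borda picks R.

No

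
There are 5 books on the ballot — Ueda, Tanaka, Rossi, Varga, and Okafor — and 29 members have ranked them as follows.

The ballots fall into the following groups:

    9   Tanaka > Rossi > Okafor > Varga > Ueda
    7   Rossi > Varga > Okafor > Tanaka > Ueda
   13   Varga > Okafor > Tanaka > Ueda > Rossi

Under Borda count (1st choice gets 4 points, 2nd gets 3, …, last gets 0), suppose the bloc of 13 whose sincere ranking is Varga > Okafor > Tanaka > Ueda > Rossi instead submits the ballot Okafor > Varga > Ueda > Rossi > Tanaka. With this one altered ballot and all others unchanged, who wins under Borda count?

Okafor

Borda totals with the altered ballot: Ueda 26, Tanaka 43, Rossi 68, Varga 69, Okafor 84.
The switch changes the winner from Varga to Okafor.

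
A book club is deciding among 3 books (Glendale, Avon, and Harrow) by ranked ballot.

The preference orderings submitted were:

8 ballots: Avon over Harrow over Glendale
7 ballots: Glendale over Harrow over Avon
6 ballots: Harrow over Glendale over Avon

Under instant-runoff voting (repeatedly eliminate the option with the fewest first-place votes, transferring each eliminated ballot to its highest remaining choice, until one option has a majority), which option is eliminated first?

Harrow

Round 1: Avon 8, Glendale 7, Harrow 6. Harrow has the fewest and is eliminated.
Round 2: Glendale 13, Avon 8. Glendale has a majority.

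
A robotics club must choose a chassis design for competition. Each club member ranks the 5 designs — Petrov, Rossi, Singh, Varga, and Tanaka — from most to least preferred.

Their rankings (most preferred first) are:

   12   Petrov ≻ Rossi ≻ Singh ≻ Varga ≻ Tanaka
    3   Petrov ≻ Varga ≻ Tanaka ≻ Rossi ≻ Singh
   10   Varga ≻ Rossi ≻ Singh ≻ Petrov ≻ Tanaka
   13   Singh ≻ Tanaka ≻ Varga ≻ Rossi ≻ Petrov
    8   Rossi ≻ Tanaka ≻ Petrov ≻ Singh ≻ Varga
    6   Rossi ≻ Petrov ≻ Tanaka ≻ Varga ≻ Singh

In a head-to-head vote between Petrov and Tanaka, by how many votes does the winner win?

Ballots ranking Petrov above Tanaka: 12+3+10+6 = 31.
Ballots ranking Tanaka above Petrov: 13+8 = 21.
Petrov wins 31–21, a margin of 10.

10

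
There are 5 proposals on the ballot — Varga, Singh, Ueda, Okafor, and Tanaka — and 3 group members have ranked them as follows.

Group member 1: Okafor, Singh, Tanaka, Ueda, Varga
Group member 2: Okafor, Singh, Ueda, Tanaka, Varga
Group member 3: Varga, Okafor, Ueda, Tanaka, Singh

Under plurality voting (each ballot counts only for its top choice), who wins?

First-place vote totals:
  Varga: 1
  Singh: 0
  Ueda: 0
  Okafor: 2
  Tanaka: 0
Okafor has the most first-place votes.

Okafor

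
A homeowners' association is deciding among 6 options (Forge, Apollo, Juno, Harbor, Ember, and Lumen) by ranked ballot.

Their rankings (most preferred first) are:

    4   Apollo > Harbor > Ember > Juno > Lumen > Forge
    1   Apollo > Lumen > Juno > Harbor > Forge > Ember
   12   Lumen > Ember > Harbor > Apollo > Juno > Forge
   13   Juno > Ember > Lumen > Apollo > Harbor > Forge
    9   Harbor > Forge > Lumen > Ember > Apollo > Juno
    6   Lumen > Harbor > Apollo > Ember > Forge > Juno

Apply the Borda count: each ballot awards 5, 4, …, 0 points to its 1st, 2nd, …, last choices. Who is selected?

Borda scores:
  Forge: 4·0 + 1 + 12·0 + 13·0 + 9·4 + 6·1 = 43
  Apollo: 4·5 + 5 + 12·2 + 13·2 + 9·1 + 6·3 = 102
  Juno: 4·2 + 3 + 12·1 + 13·5 + 9·0 + 6·0 = 88
  Harbor: 4·4 + 2 + 12·3 + 13·1 + 9·5 + 6·4 = 136
  Ember: 4·3 + 0 + 12·4 + 13·4 + 9·2 + 6·2 = 142
  Lumen: 4·1 + 4 + 12·5 + 13·3 + 9·3 + 6·5 = 164
Lumen has the highest total.

Lumen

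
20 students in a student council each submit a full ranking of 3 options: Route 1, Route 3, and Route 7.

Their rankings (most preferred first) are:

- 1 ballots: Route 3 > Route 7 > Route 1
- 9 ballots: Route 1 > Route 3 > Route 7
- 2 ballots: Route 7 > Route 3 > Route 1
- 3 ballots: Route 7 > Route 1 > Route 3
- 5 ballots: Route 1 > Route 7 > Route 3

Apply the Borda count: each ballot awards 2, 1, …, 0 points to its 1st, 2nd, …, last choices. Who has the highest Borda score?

Borda scores:
  Route 1: 0 + 9·2 + 2·0 + 3·1 + 5·2 = 31
  Route 3: 2 + 9·1 + 2·1 + 3·0 + 5·0 = 13
  Route 7: 1 + 9·0 + 2·2 + 3·2 + 5·1 = 16
Route 1 has the highest total.

Route 1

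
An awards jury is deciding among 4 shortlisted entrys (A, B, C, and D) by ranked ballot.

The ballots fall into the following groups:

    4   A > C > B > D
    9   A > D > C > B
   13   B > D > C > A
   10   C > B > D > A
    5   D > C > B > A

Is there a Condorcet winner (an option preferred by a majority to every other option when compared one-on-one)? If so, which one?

Head-to-head results (41 voters total):
A vs B: B wins 28–13.
A vs C: C wins 28–13.
A vs D: D wins 28–13.
B vs C: C wins 28–13.
B vs D: B wins 27–14.
C vs D: D wins 27–14.
No candidate beats all others: B beats D beats C beats B, a majority cycle.

None — there is no Condorcet winner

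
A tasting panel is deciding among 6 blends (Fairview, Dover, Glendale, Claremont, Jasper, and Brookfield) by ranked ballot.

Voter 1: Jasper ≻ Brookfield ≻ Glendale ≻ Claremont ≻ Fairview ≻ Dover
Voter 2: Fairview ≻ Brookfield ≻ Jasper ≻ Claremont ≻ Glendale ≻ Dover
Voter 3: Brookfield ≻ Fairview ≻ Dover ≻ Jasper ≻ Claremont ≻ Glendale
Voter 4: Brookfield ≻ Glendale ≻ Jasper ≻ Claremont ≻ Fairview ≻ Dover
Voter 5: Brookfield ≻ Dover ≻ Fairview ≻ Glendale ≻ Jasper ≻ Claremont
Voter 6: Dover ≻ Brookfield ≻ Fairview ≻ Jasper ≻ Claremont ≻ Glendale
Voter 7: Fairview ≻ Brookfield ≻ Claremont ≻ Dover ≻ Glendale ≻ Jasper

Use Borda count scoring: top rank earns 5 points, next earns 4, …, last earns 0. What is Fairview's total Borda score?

22

Borda scores:
  Fairview: 1 + 5 + 4 + 1 + 3 + 3 + 5 = 22
  Dover: 0 + 0 + 3 + 0 + 4 + 5 + 2 = 14
  Glendale: 3 + 1 + 0 + 4 + 2 + 0 + 1 = 11
  Claremont: 2 + 2 + 1 + 2 + 0 + 1 + 3 = 11
  Jasper: 5 + 3 + 2 + 3 + 1 + 2 + 0 = 16
  Brookfield: 4 + 4 + 5 + 5 + 5 + 4 + 4 = 31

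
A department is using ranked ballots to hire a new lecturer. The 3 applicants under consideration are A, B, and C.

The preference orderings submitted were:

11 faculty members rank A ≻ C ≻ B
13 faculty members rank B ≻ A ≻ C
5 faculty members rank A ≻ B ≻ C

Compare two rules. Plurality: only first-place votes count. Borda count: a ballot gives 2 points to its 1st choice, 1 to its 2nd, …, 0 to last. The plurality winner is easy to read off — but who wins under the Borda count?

A

Plurality first-place counts: A 16, B 13, C 0 → A.
Borda totals: A 45, B 31, C 11 → A.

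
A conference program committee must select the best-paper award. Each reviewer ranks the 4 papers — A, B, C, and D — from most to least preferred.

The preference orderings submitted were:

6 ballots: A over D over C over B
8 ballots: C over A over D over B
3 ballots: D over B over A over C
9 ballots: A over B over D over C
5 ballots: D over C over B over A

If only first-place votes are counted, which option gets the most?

First-place vote totals:
  A: 15
  B: 0
  C: 8
  D: 8
A has the most first-place votes.

A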